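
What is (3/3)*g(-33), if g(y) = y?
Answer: -33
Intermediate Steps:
(3/3)*g(-33) = (3/3)*(-33) = (3*(1/3))*(-33) = 1*(-33) = -33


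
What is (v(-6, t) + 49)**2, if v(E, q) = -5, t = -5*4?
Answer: 1936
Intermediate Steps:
t = -20
(v(-6, t) + 49)**2 = (-5 + 49)**2 = 44**2 = 1936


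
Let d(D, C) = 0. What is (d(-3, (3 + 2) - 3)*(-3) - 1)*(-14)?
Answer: 14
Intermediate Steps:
(d(-3, (3 + 2) - 3)*(-3) - 1)*(-14) = (0*(-3) - 1)*(-14) = (0 - 1)*(-14) = -1*(-14) = 14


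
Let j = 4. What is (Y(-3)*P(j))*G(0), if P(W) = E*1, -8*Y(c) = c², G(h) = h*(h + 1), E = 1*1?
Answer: 0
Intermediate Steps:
E = 1
G(h) = h*(1 + h)
Y(c) = -c²/8
P(W) = 1 (P(W) = 1*1 = 1)
(Y(-3)*P(j))*G(0) = (-⅛*(-3)²*1)*(0*(1 + 0)) = (-⅛*9*1)*(0*1) = -9/8*1*0 = -9/8*0 = 0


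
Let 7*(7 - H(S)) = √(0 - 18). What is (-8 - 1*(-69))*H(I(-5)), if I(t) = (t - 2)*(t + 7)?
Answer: 427 - 183*I*√2/7 ≈ 427.0 - 36.972*I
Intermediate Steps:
I(t) = (-2 + t)*(7 + t)
H(S) = 7 - 3*I*√2/7 (H(S) = 7 - √(0 - 18)/7 = 7 - 3*I*√2/7)
(-8 - 1*(-69))*H(I(-5)) = (-8 - 1*(-69))*(7 - 3*I*√2/7) = (-8 + 69)*(7 - 3*I*√2/7) = 61*(7 - 3*I*√2/7) = 427 - 183*I*√2/7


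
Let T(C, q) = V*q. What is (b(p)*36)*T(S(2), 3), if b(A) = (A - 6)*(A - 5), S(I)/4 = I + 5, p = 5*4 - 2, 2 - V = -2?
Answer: 67392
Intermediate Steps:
V = 4 (V = 2 - 1*(-2) = 2 + 2 = 4)
p = 18 (p = 20 - 2 = 18)
S(I) = 20 + 4*I (S(I) = 4*(I + 5) = 4*(5 + I) = 20 + 4*I)
T(C, q) = 4*q
b(A) = (-6 + A)*(-5 + A)
(b(p)*36)*T(S(2), 3) = ((30 + 18² - 11*18)*36)*(4*3) = ((30 + 324 - 198)*36)*12 = (156*36)*12 = 5616*12 = 67392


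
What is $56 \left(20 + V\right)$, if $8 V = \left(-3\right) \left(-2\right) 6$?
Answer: $1372$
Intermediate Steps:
$V = \frac{9}{2}$ ($V = \frac{\left(-3\right) \left(-2\right) 6}{8} = \frac{6 \cdot 6}{8} = \frac{1}{8} \cdot 36 = \frac{9}{2} \approx 4.5$)
$56 \left(20 + V\right) = 56 \left(20 + \frac{9}{2}\right) = 56 \cdot \frac{49}{2} = 1372$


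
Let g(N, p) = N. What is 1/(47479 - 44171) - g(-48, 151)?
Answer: 158785/3308 ≈ 48.000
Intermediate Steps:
1/(47479 - 44171) - g(-48, 151) = 1/(47479 - 44171) - 1*(-48) = 1/3308 + 48 = 158785/3308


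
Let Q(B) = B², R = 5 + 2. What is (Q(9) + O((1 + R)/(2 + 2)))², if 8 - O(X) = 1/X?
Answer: 31329/4 ≈ 7832.3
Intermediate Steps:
R = 7
O(X) = 8 - 1/X
(Q(9) + O((1 + R)/(2 + 2)))² = (9² + (8 - 1/((1 + 7)/(2 + 2))))² = (81 + (8 - 1/(8/4)))² = (81 + (8 - 1/(8*(¼))))² = (81 + (8 - 1/2))² = (81 + (8 - 1*½))² = (81 + (8 - ½))² = (81 + 15/2)² = (177/2)² = 31329/4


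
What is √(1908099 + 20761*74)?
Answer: √3444413 ≈ 1855.9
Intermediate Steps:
√(1908099 + 20761*74) = √(1908099 + 1536314) = √3444413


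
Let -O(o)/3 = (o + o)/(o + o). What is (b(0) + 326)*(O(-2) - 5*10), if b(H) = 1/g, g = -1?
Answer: -17225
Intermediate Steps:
O(o) = -3 (O(o) = -3*(o + o)/(o + o) = -3*2*o/(2*o) = -3*2*o*1/(2*o) = -3*1 = -3)
b(H) = -1 (b(H) = 1/(-1) = -1)
(b(0) + 326)*(O(-2) - 5*10) = (-1 + 326)*(-3 - 5*10) = 325*(-3 - 50) = 325*(-53) = -17225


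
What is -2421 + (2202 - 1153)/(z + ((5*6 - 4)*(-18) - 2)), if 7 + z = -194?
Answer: -1625540/671 ≈ -2422.6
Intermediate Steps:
z = -201 (z = -7 - 194 = -201)
-2421 + (2202 - 1153)/(z + ((5*6 - 4)*(-18) - 2)) = -2421 + (2202 - 1153)/(-201 + ((5*6 - 4)*(-18) - 2)) = -2421 + 1049/(-201 + ((30 - 4)*(-18) - 2)) = -2421 + 1049/(-201 + (26*(-18) - 2)) = -2421 + 1049/(-201 + (-468 - 2)) = -2421 + 1049/(-201 - 470) = -2421 + 1049/(-671) = -2421 + 1049*(-1/671) = -2421 - 1049/671 = -1625540/671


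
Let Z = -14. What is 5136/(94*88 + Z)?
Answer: 2568/4129 ≈ 0.62194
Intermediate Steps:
5136/(94*88 + Z) = 5136/(94*88 - 14) = 5136/(8272 - 14) = 5136/8258 = 5136*(1/8258) = 2568/4129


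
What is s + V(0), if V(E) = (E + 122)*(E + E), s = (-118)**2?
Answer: 13924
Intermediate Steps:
s = 13924
V(E) = 2*E*(122 + E) (V(E) = (122 + E)*(2*E) = 2*E*(122 + E))
s + V(0) = 13924 + 2*0*(122 + 0) = 13924 + 2*0*122 = 13924 + 0 = 13924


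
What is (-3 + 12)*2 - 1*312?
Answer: -294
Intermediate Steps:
(-3 + 12)*2 - 1*312 = 9*2 - 312 = 18 - 312 = -294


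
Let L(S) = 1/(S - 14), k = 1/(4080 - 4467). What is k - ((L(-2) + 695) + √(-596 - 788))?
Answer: -4303069/6192 - 2*I*√346 ≈ -694.94 - 37.202*I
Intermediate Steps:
k = -1/387 (k = 1/(-387) = -1/387 ≈ -0.0025840)
L(S) = 1/(-14 + S)
k - ((L(-2) + 695) + √(-596 - 788)) = -1/387 - ((1/(-14 - 2) + 695) + √(-596 - 788)) = -1/387 - ((1/(-16) + 695) + √(-1384)) = -1/387 - ((-1/16 + 695) + 2*I*√346) = -1/387 - (11119/16 + 2*I*√346) = -1/387 + (-11119/16 - 2*I*√346) = -4303069/6192 - 2*I*√346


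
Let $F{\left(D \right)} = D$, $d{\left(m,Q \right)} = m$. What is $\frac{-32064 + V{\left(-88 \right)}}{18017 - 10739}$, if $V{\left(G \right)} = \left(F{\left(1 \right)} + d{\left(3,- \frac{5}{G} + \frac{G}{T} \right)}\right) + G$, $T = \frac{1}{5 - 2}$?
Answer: $- \frac{5358}{1213} \approx -4.4171$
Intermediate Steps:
$T = \frac{1}{3} \approx 0.33333$
$V{\left(G \right)} = 4 + G$ ($V{\left(G \right)} = \left(1 + 3\right) + G = 4 + G$)
$\frac{-32064 + V{\left(-88 \right)}}{18017 - 10739} = \frac{-32064 + \left(4 - 88\right)}{18017 - 10739} = \frac{-32064 - 84}{7278} = \left(-32148\right) \frac{1}{7278} = - \frac{5358}{1213}$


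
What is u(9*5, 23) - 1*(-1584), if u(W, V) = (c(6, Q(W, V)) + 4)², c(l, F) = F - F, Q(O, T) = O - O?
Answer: 1600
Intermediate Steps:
Q(O, T) = 0
c(l, F) = 0
u(W, V) = 16 (u(W, V) = (0 + 4)² = 4² = 16)
u(9*5, 23) - 1*(-1584) = 16 - 1*(-1584) = 16 + 1584 = 1600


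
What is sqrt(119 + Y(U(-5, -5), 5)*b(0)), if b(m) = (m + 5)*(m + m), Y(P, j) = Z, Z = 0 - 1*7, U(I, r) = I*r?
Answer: sqrt(119) ≈ 10.909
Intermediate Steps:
Z = -7 (Z = 0 - 7 = -7)
Y(P, j) = -7
b(m) = 2*m*(5 + m) (b(m) = (5 + m)*(2*m) = 2*m*(5 + m))
sqrt(119 + Y(U(-5, -5), 5)*b(0)) = sqrt(119 - 14*0*(5 + 0)) = sqrt(119 - 14*0*5) = sqrt(119 - 7*0) = sqrt(119 + 0) = sqrt(119)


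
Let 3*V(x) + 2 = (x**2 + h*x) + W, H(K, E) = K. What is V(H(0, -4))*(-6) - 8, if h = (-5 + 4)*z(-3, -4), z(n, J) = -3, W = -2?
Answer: 0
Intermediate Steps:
h = 3 (h = (-5 + 4)*(-3) = -1*(-3) = 3)
V(x) = -4/3 + x + x**2/3 (V(x) = -2/3 + ((x**2 + 3*x) - 2)/3 = -2/3 + (-2 + x**2 + 3*x)/3 = -2/3 + (-2/3 + x + x**2/3) = -4/3 + x + x**2/3)
V(H(0, -4))*(-6) - 8 = (-4/3 + 0 + (1/3)*0**2)*(-6) - 8 = (-4/3 + 0 + (1/3)*0)*(-6) - 8 = (-4/3 + 0 + 0)*(-6) - 8 = -4/3*(-6) - 8 = 8 - 8 = 0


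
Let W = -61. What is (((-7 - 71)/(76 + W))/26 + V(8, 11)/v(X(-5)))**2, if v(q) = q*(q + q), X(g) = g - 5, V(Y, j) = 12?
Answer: 49/2500 ≈ 0.019600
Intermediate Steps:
X(g) = -5 + g
v(q) = 2*q**2 (v(q) = q*(2*q) = 2*q**2)
(((-7 - 71)/(76 + W))/26 + V(8, 11)/v(X(-5)))**2 = (((-7 - 71)/(76 - 61))/26 + 12/((2*(-5 - 5)**2)))**2 = (-78/15*(1/26) + 12/((2*(-10)**2)))**2 = (-78*1/15*(1/26) + 12/((2*100)))**2 = (-26/5*1/26 + 12/200)**2 = (-1/5 + 12*(1/200))**2 = (-1/5 + 3/50)**2 = (-7/50)**2 = 49/2500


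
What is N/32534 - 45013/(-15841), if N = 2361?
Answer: 1501853543/515371094 ≈ 2.9141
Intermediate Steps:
N/32534 - 45013/(-15841) = 2361/32534 - 45013/(-15841) = 2361*(1/32534) - 45013*(-1/15841) = 2361/32534 + 45013/15841 = 1501853543/515371094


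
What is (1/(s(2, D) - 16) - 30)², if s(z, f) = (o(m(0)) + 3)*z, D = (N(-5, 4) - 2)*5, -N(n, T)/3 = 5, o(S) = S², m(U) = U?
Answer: 90601/100 ≈ 906.01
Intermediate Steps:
N(n, T) = -15 (N(n, T) = -3*5 = -15)
D = -85 (D = (-15 - 2)*5 = -17*5 = -85)
s(z, f) = 3*z (s(z, f) = (0² + 3)*z = (0 + 3)*z = 3*z)
(1/(s(2, D) - 16) - 30)² = (1/(3*2 - 16) - 30)² = (1/(6 - 16) - 30)² = (1/(-10) - 30)² = (-⅒ - 30)² = (-301/10)² = 90601/100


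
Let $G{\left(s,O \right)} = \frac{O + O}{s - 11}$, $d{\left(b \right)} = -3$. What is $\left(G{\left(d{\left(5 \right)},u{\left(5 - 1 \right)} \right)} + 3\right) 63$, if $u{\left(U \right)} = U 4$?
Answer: $45$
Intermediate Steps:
$u{\left(U \right)} = 4 U$
$G{\left(s,O \right)} = \frac{2 O}{-11 + s}$
$\left(G{\left(d{\left(5 \right)},u{\left(5 - 1 \right)} \right)} + 3\right) 63 = \left(\frac{2 \cdot 4 \left(5 - 1\right)}{-11 - 3} + 3\right) 63 = \left(\frac{2 \cdot 4 \left(5 - 1\right)}{-14} + 3\right) 63 = \left(2 \cdot 4 \cdot 4 \left(- \frac{1}{14}\right) + 3\right) 63 = \left(2 \cdot 16 \left(- \frac{1}{14}\right) + 3\right) 63 = \left(- \frac{16}{7} + 3\right) 63 = \frac{5}{7} \cdot 63 = 45$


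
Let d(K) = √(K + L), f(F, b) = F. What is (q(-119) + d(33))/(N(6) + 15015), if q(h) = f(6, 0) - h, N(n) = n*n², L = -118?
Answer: 125/15231 + I*√85/15231 ≈ 0.0082069 + 0.00060531*I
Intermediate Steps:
N(n) = n³
q(h) = 6 - h
d(K) = √(-118 + K) (d(K) = √(K - 118) = √(-118 + K))
(q(-119) + d(33))/(N(6) + 15015) = ((6 - 1*(-119)) + √(-118 + 33))/(6³ + 15015) = ((6 + 119) + √(-85))/(216 + 15015) = (125 + I*√85)/15231 = (125 + I*√85)*(1/15231) = 125/15231 + I*√85/15231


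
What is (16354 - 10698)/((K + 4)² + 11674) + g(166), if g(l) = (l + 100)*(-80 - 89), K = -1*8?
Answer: -37536186/835 ≈ -44954.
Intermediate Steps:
K = -8
g(l) = -16900 - 169*l (g(l) = (100 + l)*(-169) = -16900 - 169*l)
(16354 - 10698)/((K + 4)² + 11674) + g(166) = (16354 - 10698)/((-8 + 4)² + 11674) + (-16900 - 169*166) = 5656/((-4)² + 11674) + (-16900 - 28054) = 5656/(16 + 11674) - 44954 = 5656/11690 - 44954 = 5656*(1/11690) - 44954 = 404/835 - 44954 = -37536186/835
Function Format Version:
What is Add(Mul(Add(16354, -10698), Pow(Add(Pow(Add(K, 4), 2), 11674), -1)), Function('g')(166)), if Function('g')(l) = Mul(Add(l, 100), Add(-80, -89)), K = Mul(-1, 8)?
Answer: Rational(-37536186, 835) ≈ -44954.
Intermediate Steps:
K = -8
Function('g')(l) = Add(-16900, Mul(-169, l)) (Function('g')(l) = Mul(Add(100, l), -169) = Add(-16900, Mul(-169, l)))
Add(Mul(Add(16354, -10698), Pow(Add(Pow(Add(K, 4), 2), 11674), -1)), Function('g')(166)) = Add(Mul(Add(16354, -10698), Pow(Add(Pow(Add(-8, 4), 2), 11674), -1)), Add(-16900, Mul(-169, 166))) = Add(Mul(5656, Pow(Add(Pow(-4, 2), 11674), -1)), Add(-16900, -28054)) = Add(Mul(5656, Pow(Add(16, 11674), -1)), -44954) = Add(Mul(5656, Pow(11690, -1)), -44954) = Add(Mul(5656, Rational(1, 11690)), -44954) = Add(Rational(404, 835), -44954) = Rational(-37536186, 835)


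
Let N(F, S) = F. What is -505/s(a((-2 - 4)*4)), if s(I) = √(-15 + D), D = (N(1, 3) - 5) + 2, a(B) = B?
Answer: 505*I*√17/17 ≈ 122.48*I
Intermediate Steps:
D = -2 (D = (1 - 5) + 2 = -4 + 2 = -2)
s(I) = I*√17 (s(I) = √(-15 - 2) = √(-17) = I*√17)
-505/s(a((-2 - 4)*4)) = -505*(-I*√17/17) = -(-505)*I*√17/17 = 505*I*√17/17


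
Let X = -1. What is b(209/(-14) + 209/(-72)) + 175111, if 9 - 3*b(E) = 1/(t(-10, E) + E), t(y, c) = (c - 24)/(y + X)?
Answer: 6809659042/38887 ≈ 1.7511e+5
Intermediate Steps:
t(y, c) = (-24 + c)/(-1 + y) (t(y, c) = (c - 24)/(y - 1) = (-24 + c)/(-1 + y))
b(E) = 3 - 1/(3*(24/11 + 10*E/11)) (b(E) = 3 - 1/(3*((-24 + E)/(-1 - 10) + E)) = 3 - 1/(3*((-24 + E)/(-11) + E)) = 3 - 1/(3*(-(-24 + E)/11 + E)) = 3 - 1/(3*((24/11 - E/11) + E)) = 3 - 1/(3*(24/11 + 10*E/11)))
b(209/(-14) + 209/(-72)) + 175111 = 5*(41 + 18*(209/(-14) + 209/(-72)))/(6*(12 + 5*(209/(-14) + 209/(-72)))) + 175111 = 5*(41 + 18*(209*(-1/14) + 209*(-1/72)))/(6*(12 + 5*(209*(-1/14) + 209*(-1/72)))) + 175111 = 5*(41 + 18*(-209/14 - 209/72))/(6*(12 + 5*(-209/14 - 209/72))) + 175111 = 5*(41 + 18*(-8987/504))/(6*(12 + 5*(-8987/504))) + 175111 = 5*(41 - 8987/28)/(6*(12 - 44935/504)) + 175111 = (5/6)*(-7839/28)/(-38887/504) + 175111 = (5/6)*(-504/38887)*(-7839/28) + 175111 = 117585/38887 + 175111 = 6809659042/38887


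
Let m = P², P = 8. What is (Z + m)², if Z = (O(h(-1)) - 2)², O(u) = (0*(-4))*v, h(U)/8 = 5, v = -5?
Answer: 4624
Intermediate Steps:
h(U) = 40 (h(U) = 8*5 = 40)
O(u) = 0 (O(u) = (0*(-4))*(-5) = 0*(-5) = 0)
m = 64 (m = 8² = 64)
Z = 4 (Z = (0 - 2)² = (-2)² = 4)
(Z + m)² = (4 + 64)² = 68² = 4624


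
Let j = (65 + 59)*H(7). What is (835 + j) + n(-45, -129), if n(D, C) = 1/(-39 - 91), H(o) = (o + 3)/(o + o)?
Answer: 840443/910 ≈ 923.56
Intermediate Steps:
H(o) = (3 + o)/(2*o) (H(o) = (3 + o)/((2*o)) = (3 + o)*(1/(2*o)) = (3 + o)/(2*o))
n(D, C) = -1/130 (n(D, C) = 1/(-130) = -1/130)
j = 620/7 (j = (65 + 59)*((½)*(3 + 7)/7) = 124*((½)*(⅐)*10) = 124*(5/7) = 620/7 ≈ 88.571)
(835 + j) + n(-45, -129) = (835 + 620/7) - 1/130 = 6465/7 - 1/130 = 840443/910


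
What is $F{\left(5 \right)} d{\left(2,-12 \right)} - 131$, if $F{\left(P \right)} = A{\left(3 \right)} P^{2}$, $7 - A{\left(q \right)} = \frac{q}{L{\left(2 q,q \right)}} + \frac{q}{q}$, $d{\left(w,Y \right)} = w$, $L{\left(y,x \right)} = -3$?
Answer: $219$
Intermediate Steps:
$A{\left(q \right)} = 6 + \frac{q}{3}$ ($A{\left(q \right)} = 7 - \left(\frac{q}{-3} + \frac{q}{q}\right) = 7 - \left(q \left(- \frac{1}{3}\right) + 1\right) = 7 - \left(- \frac{q}{3} + 1\right) = 7 - \left(1 - \frac{q}{3}\right) = 7 + \left(-1 + \frac{q}{3}\right) = 6 + \frac{q}{3}$)
$F{\left(P \right)} = 7 P^{2}$ ($F{\left(P \right)} = \left(6 + \frac{1}{3} \cdot 3\right) P^{2} = \left(6 + 1\right) P^{2} = 7 P^{2}$)
$F{\left(5 \right)} d{\left(2,-12 \right)} - 131 = 7 \cdot 5^{2} \cdot 2 - 131 = 7 \cdot 25 \cdot 2 - 131 = 175 \cdot 2 - 131 = 350 - 131 = 219$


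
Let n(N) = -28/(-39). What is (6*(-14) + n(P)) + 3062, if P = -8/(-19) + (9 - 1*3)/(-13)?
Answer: 116170/39 ≈ 2978.7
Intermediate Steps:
P = -10/247 (P = -8*(-1/19) + (9 - 3)*(-1/13) = 8/19 + 6*(-1/13) = 8/19 - 6/13 = -10/247 ≈ -0.040486)
n(N) = 28/39 (n(N) = -28*(-1/39) = 28/39)
(6*(-14) + n(P)) + 3062 = (6*(-14) + 28/39) + 3062 = (-84 + 28/39) + 3062 = -3248/39 + 3062 = 116170/39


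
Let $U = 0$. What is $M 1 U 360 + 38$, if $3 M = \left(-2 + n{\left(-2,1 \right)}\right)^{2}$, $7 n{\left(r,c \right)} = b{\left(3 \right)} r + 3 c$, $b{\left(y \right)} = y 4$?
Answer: $38$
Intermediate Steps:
$b{\left(y \right)} = 4 y$
$n{\left(r,c \right)} = \frac{3 c}{7} + \frac{12 r}{7}$ ($n{\left(r,c \right)} = \frac{4 \cdot 3 r + 3 c}{7} = \frac{12 r + 3 c}{7} = \frac{3 c + 12 r}{7} = \frac{3 c}{7} + \frac{12 r}{7}$)
$M = \frac{25}{3}$ ($M = \frac{\left(-2 + \left(\frac{3}{7} \cdot 1 + \frac{12}{7} \left(-2\right)\right)\right)^{2}}{3} = \frac{\left(-2 + \left(\frac{3}{7} - \frac{24}{7}\right)\right)^{2}}{3} = \frac{\left(-2 - 3\right)^{2}}{3} = \frac{\left(-5\right)^{2}}{3} = \frac{1}{3} \cdot 25 = \frac{25}{3} \approx 8.3333$)
$M 1 U 360 + 38 = \frac{25}{3} \cdot 1 \cdot 0 \cdot 360 + 38 = \frac{25}{3} \cdot 0 \cdot 360 + 38 = 0 \cdot 360 + 38 = 0 + 38 = 38$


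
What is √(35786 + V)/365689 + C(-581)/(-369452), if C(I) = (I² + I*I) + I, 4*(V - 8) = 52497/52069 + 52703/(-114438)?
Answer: -674541/369452 + √5083594237062344467279722/4358041772381916 ≈ -1.8253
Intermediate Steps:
V = 193940970283/23834688888 (V = 8 + (52497/52069 + 52703/(-114438))/4 = 8 + (52497*(1/52069) + 52703*(-1/114438))/4 = 8 + (52497/52069 - 52703/114438)/4 = 8 + (¼)*(3263459179/5958672222) = 8 + 3263459179/23834688888 = 193940970283/23834688888 ≈ 8.1369)
C(I) = I + 2*I² (C(I) = (I² + I²) + I = 2*I² + I = I + 2*I²)
√(35786 + V)/365689 + C(-581)/(-369452) = √(35786 + 193940970283/23834688888)/365689 - 581*(1 + 2*(-581))/(-369452) = √(853142117516251/23834688888)*(1/365689) - 581*(1 - 1162)*(-1/369452) = (√5083594237062344467279722/11917344444)*(1/365689) - 581*(-1161)*(-1/369452) = √5083594237062344467279722/4358041772381916 + 674541*(-1/369452) = √5083594237062344467279722/4358041772381916 - 674541/369452 = -674541/369452 + √5083594237062344467279722/4358041772381916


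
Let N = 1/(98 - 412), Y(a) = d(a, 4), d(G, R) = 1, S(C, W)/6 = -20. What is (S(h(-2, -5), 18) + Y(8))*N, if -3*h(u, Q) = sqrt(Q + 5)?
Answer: 119/314 ≈ 0.37898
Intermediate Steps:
h(u, Q) = -sqrt(5 + Q)/3 (h(u, Q) = -sqrt(Q + 5)/3 = -sqrt(5 + Q)/3)
S(C, W) = -120 (S(C, W) = 6*(-20) = -120)
Y(a) = 1
N = -1/314 (N = 1/(-314) = -1/314 ≈ -0.0031847)
(S(h(-2, -5), 18) + Y(8))*N = (-120 + 1)*(-1/314) = -119*(-1/314) = 119/314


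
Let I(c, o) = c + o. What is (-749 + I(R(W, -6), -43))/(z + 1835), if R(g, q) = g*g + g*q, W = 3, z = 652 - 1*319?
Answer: -801/2168 ≈ -0.36946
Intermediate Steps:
z = 333 (z = 652 - 319 = 333)
R(g, q) = g² + g*q
(-749 + I(R(W, -6), -43))/(z + 1835) = (-749 + (3*(3 - 6) - 43))/(333 + 1835) = (-749 + (3*(-3) - 43))/2168 = (-749 + (-9 - 43))*(1/2168) = (-749 - 52)*(1/2168) = -801*1/2168 = -801/2168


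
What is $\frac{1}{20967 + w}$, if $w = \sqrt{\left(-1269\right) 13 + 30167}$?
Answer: $\frac{20967}{439601419} - \frac{\sqrt{13670}}{439601419} \approx 4.743 \cdot 10^{-5}$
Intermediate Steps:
$w = \sqrt{13670}$ ($w = \sqrt{-16497 + 30167} = \sqrt{13670} \approx 116.92$)
$\frac{1}{20967 + w} = \frac{1}{20967 + \sqrt{13670}}$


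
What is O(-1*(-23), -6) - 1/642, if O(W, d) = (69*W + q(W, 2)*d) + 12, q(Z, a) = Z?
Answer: 937961/642 ≈ 1461.0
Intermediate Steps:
O(W, d) = 12 + 69*W + W*d (O(W, d) = (69*W + W*d) + 12 = 12 + 69*W + W*d)
O(-1*(-23), -6) - 1/642 = (12 + 69*(-1*(-23)) - 1*(-23)*(-6)) - 1/642 = (12 + 69*23 + 23*(-6)) - 1*1/642 = (12 + 1587 - 138) - 1/642 = 1461 - 1/642 = 937961/642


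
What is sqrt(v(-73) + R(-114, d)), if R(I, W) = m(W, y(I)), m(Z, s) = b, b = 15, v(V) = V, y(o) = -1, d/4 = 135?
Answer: I*sqrt(58) ≈ 7.6158*I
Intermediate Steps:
d = 540 (d = 4*135 = 540)
m(Z, s) = 15
R(I, W) = 15
sqrt(v(-73) + R(-114, d)) = sqrt(-73 + 15) = sqrt(-58) = I*sqrt(58)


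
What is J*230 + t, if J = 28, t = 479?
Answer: 6919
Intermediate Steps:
J*230 + t = 28*230 + 479 = 6440 + 479 = 6919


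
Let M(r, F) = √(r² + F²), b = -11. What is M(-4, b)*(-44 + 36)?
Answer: -8*√137 ≈ -93.638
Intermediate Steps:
M(r, F) = √(F² + r²)
M(-4, b)*(-44 + 36) = √((-11)² + (-4)²)*(-44 + 36) = √(121 + 16)*(-8) = √137*(-8) = -8*√137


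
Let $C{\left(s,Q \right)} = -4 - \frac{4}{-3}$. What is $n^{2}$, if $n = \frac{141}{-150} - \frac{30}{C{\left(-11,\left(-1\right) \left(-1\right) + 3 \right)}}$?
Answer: $\frac{1062961}{10000} \approx 106.3$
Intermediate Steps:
$C{\left(s,Q \right)} = - \frac{8}{3}$ ($C{\left(s,Q \right)} = -4 - - \frac{4}{3} = -4 + \frac{4}{3} = - \frac{8}{3}$)
$n = \frac{1031}{100}$ ($n = \frac{141}{-150} - \frac{30}{- \frac{8}{3}} = 141 \left(- \frac{1}{150}\right) - - \frac{45}{4} = - \frac{47}{50} + \frac{45}{4} = \frac{1031}{100} \approx 10.31$)
$n^{2} = \left(\frac{1031}{100}\right)^{2} = \frac{1062961}{10000}$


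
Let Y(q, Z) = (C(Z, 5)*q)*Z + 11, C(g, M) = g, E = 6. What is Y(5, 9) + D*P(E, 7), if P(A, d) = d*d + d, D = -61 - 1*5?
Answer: -3280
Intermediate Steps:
D = -66 (D = -61 - 5 = -66)
P(A, d) = d + d**2 (P(A, d) = d**2 + d = d + d**2)
Y(q, Z) = 11 + q*Z**2 (Y(q, Z) = (Z*q)*Z + 11 = q*Z**2 + 11 = 11 + q*Z**2)
Y(5, 9) + D*P(E, 7) = (11 + 5*9**2) - 462*(1 + 7) = (11 + 5*81) - 462*8 = (11 + 405) - 66*56 = 416 - 3696 = -3280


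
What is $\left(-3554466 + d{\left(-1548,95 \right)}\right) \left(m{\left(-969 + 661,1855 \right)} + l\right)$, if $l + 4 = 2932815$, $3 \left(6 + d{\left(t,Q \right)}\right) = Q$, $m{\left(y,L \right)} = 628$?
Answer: $-10426733896973$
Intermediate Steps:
$d{\left(t,Q \right)} = -6 + \frac{Q}{3}$
$l = 2932811$ ($l = -4 + 2932815 = 2932811$)
$\left(-3554466 + d{\left(-1548,95 \right)}\right) \left(m{\left(-969 + 661,1855 \right)} + l\right) = \left(-3554466 + \left(-6 + \frac{1}{3} \cdot 95\right)\right) \left(628 + 2932811\right) = \left(-3554466 + \left(-6 + \frac{95}{3}\right)\right) 2933439 = \left(-3554466 + \frac{77}{3}\right) 2933439 = \left(- \frac{10663321}{3}\right) 2933439 = -10426733896973$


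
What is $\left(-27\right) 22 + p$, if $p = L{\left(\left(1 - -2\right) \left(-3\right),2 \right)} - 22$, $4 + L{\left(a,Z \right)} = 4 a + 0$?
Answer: $-656$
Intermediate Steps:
$L{\left(a,Z \right)} = -4 + 4 a$ ($L{\left(a,Z \right)} = -4 + \left(4 a + 0\right) = -4 + 4 a$)
$p = -62$ ($p = \left(-4 + 4 \left(1 - -2\right) \left(-3\right)\right) - 22 = \left(-4 + 4 \left(1 + 2\right) \left(-3\right)\right) - 22 = \left(-4 + 4 \cdot 3 \left(-3\right)\right) - 22 = \left(-4 + 4 \left(-9\right)\right) - 22 = \left(-4 - 36\right) - 22 = -40 - 22 = -62$)
$\left(-27\right) 22 + p = \left(-27\right) 22 - 62 = -594 - 62 = -656$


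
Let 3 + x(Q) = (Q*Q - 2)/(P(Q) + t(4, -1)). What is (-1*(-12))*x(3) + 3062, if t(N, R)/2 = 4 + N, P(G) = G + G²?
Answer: 3029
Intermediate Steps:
t(N, R) = 8 + 2*N (t(N, R) = 2*(4 + N) = 8 + 2*N)
x(Q) = -3 + (-2 + Q²)/(16 + Q*(1 + Q)) (x(Q) = -3 + (Q*Q - 2)/(Q*(1 + Q) + (8 + 2*4)) = -3 + (Q² - 2)/(Q*(1 + Q) + (8 + 8)) = -3 + (-2 + Q²)/(Q*(1 + Q) + 16) = -3 + (-2 + Q²)/(16 + Q*(1 + Q)))
(-1*(-12))*x(3) + 3062 = (-1*(-12))*((-50 + 3² - 3*3*(1 + 3))/(16 + 3*(1 + 3))) + 3062 = 12*((-50 + 9 - 3*3*4)/(16 + 3*4)) + 3062 = 12*((-50 + 9 - 36)/(16 + 12)) + 3062 = 12*(-77/28) + 3062 = 12*((1/28)*(-77)) + 3062 = 12*(-11/4) + 3062 = -33 + 3062 = 3029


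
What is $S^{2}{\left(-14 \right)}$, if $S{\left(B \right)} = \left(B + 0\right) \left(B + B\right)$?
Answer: $153664$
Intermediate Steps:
$S{\left(B \right)} = 2 B^{2}$ ($S{\left(B \right)} = B 2 B = 2 B^{2}$)
$S^{2}{\left(-14 \right)} = \left(2 \left(-14\right)^{2}\right)^{2} = \left(2 \cdot 196\right)^{2} = 392^{2} = 153664$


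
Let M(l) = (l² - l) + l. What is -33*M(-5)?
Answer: -825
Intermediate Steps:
M(l) = l²
-33*M(-5) = -33*(-5)² = -33*25 = -825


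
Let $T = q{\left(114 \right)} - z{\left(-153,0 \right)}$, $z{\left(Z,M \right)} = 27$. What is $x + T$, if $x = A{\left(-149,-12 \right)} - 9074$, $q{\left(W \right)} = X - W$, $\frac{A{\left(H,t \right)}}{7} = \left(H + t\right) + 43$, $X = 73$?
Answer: $-9968$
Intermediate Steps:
$A{\left(H,t \right)} = 301 + 7 H + 7 t$ ($A{\left(H,t \right)} = 7 \left(\left(H + t\right) + 43\right) = 7 \left(43 + H + t\right) = 301 + 7 H + 7 t$)
$q{\left(W \right)} = 73 - W$
$T = -68$ ($T = \left(73 - 114\right) - 27 = -41 - 27 = -68$)
$x = -9900$ ($x = \left(301 + 7 \left(-149\right) + 7 \left(-12\right)\right) - 9074 = \left(301 - 1043 - 84\right) - 9074 = -826 - 9074 = -9900$)
$x + T = -9900 - 68 = -9968$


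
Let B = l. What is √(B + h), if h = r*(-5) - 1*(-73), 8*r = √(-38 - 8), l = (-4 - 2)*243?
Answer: √(-22160 - 10*I*√46)/4 ≈ 0.056951 - 37.216*I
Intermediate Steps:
l = -1458 (l = -6*243 = -1458)
r = I*√46/8 (r = √(-38 - 8)/8 = √(-46)/8 = (I*√46)/8 = I*√46/8 ≈ 0.84779*I)
B = -1458
h = 73 - 5*I*√46/8 (h = (I*√46/8)*(-5) - 1*(-73) = -5*I*√46/8 + 73 = 73 - 5*I*√46/8 ≈ 73.0 - 4.239*I)
√(B + h) = √(-1458 + (73 - 5*I*√46/8)) = √(-1385 - 5*I*√46/8)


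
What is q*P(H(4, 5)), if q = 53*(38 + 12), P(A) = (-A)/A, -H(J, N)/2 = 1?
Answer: -2650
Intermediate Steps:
H(J, N) = -2 (H(J, N) = -2*1 = -2)
P(A) = -1
q = 2650 (q = 53*50 = 2650)
q*P(H(4, 5)) = 2650*(-1) = -2650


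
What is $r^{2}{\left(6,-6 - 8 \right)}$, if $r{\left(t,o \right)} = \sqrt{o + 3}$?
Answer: $-11$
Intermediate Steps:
$r{\left(t,o \right)} = \sqrt{3 + o}$
$r^{2}{\left(6,-6 - 8 \right)} = \left(\sqrt{3 - 14}\right)^{2} = \left(\sqrt{-11}\right)^{2} = \left(i \sqrt{11}\right)^{2} = -11$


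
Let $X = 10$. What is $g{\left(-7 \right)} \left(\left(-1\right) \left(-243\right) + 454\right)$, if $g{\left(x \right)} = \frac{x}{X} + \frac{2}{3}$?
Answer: $- \frac{697}{30} \approx -23.233$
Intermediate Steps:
$g{\left(x \right)} = \frac{2}{3} + \frac{x}{10}$ ($g{\left(x \right)} = \frac{x}{10} + \frac{2}{3} = \frac{2}{3} + \frac{x}{10}$)
$g{\left(-7 \right)} \left(\left(-1\right) \left(-243\right) + 454\right) = \left(\frac{2}{3} + \frac{1}{10} \left(-7\right)\right) \left(\left(-1\right) \left(-243\right) + 454\right) = \left(\frac{2}{3} - \frac{7}{10}\right) \left(243 + 454\right) = \left(- \frac{1}{30}\right) 697 = - \frac{697}{30}$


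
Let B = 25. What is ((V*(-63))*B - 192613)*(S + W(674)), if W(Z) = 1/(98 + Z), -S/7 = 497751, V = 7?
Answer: 273877470907057/386 ≈ 7.0953e+11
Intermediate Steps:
S = -3484257 (S = -7*497751 = -3484257)
((V*(-63))*B - 192613)*(S + W(674)) = ((7*(-63))*25 - 192613)*(-3484257 + 1/(98 + 674)) = (-441*25 - 192613)*(-3484257 + 1/772) = (-11025 - 192613)*(-3484257 + 1/772) = -203638*(-2689846403/772) = 273877470907057/386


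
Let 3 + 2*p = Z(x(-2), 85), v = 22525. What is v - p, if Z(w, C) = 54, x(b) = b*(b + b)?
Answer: 44999/2 ≈ 22500.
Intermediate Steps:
x(b) = 2*b² (x(b) = b*(2*b) = 2*b²)
p = 51/2 (p = -3/2 + (½)*54 = -3/2 + 27 = 51/2 ≈ 25.500)
v - p = 22525 - 1*51/2 = 22525 - 51/2 = 44999/2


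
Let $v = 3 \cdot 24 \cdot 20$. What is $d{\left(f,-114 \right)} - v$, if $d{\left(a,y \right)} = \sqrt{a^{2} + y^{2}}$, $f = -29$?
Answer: $-1440 + \sqrt{13837} \approx -1322.4$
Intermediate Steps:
$v = 1440$ ($v = 72 \cdot 20 = 1440$)
$d{\left(f,-114 \right)} - v = \sqrt{\left(-29\right)^{2} + \left(-114\right)^{2}} - 1440 = \sqrt{841 + 12996} - 1440 = \sqrt{13837} - 1440 = -1440 + \sqrt{13837}$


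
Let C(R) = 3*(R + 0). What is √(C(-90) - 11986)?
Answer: 4*I*√766 ≈ 110.71*I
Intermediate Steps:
C(R) = 3*R
√(C(-90) - 11986) = √(3*(-90) - 11986) = √(-270 - 11986) = √(-12256) = 4*I*√766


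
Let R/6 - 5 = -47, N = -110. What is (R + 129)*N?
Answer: 13530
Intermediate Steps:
R = -252 (R = 30 + 6*(-47) = 30 - 282 = -252)
(R + 129)*N = (-252 + 129)*(-110) = -123*(-110) = 13530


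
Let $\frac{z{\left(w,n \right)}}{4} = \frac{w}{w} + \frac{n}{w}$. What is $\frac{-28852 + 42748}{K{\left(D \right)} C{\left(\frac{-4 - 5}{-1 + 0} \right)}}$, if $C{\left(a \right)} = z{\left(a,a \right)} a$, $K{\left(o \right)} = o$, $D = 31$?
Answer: $\frac{193}{31} \approx 6.2258$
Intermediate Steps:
$z{\left(w,n \right)} = 4 + \frac{4 n}{w}$ ($z{\left(w,n \right)} = 4 \left(\frac{w}{w} + \frac{n}{w}\right) = 4 \left(1 + \frac{n}{w}\right) = 4 + \frac{4 n}{w}$)
$C{\left(a \right)} = 8 a$ ($C{\left(a \right)} = \left(4 + \frac{4 a}{a}\right) a = \left(4 + 4\right) a = 8 a$)
$\frac{-28852 + 42748}{K{\left(D \right)} C{\left(\frac{-4 - 5}{-1 + 0} \right)}} = \frac{-28852 + 42748}{31 \cdot 8 \frac{-4 - 5}{-1 + 0}} = \frac{13896}{31 \cdot 8 \left(- \frac{9}{-1}\right)} = \frac{13896}{31 \cdot 8 \left(\left(-9\right) \left(-1\right)\right)} = \frac{13896}{31 \cdot 8 \cdot 9} = \frac{13896}{31 \cdot 72} = \frac{13896}{2232} = 13896 \cdot \frac{1}{2232} = \frac{193}{31}$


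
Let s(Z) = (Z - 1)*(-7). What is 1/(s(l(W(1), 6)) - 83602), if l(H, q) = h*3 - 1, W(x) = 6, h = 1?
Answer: -1/83609 ≈ -1.1960e-5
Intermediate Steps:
l(H, q) = 2 (l(H, q) = 1*3 - 1 = 3 - 1 = 2)
s(Z) = 7 - 7*Z (s(Z) = (-1 + Z)*(-7) = 7 - 7*Z)
1/(s(l(W(1), 6)) - 83602) = 1/((7 - 7*2) - 83602) = 1/((7 - 14) - 83602) = 1/(-7 - 83602) = 1/(-83609) = -1/83609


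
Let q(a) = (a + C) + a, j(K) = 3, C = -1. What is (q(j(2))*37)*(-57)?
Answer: -10545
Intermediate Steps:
q(a) = -1 + 2*a (q(a) = (a - 1) + a = (-1 + a) + a = -1 + 2*a)
(q(j(2))*37)*(-57) = ((-1 + 2*3)*37)*(-57) = ((-1 + 6)*37)*(-57) = (5*37)*(-57) = 185*(-57) = -10545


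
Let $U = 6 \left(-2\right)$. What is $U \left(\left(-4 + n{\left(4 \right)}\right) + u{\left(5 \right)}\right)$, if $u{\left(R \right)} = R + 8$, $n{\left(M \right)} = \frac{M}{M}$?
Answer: $-120$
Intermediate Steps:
$n{\left(M \right)} = 1$
$U = -12$
$u{\left(R \right)} = 8 + R$
$U \left(\left(-4 + n{\left(4 \right)}\right) + u{\left(5 \right)}\right) = - 12 \left(\left(-4 + 1\right) + \left(8 + 5\right)\right) = - 12 \left(-3 + 13\right) = \left(-12\right) 10 = -120$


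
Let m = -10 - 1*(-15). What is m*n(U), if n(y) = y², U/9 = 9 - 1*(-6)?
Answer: 91125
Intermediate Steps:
m = 5 (m = -10 + 15 = 5)
U = 135 (U = 9*(9 - 1*(-6)) = 9*(9 + 6) = 9*15 = 135)
m*n(U) = 5*135² = 5*18225 = 91125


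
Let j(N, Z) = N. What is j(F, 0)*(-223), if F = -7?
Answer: 1561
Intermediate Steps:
j(F, 0)*(-223) = -7*(-223) = 1561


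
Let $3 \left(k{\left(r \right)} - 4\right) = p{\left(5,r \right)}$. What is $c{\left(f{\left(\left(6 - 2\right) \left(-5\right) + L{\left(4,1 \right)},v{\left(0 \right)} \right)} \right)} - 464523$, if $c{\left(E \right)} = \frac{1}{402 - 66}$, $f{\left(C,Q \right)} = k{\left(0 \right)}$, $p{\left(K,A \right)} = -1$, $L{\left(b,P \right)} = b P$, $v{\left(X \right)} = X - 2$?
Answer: $- \frac{156079727}{336} \approx -4.6452 \cdot 10^{5}$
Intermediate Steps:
$v{\left(X \right)} = -2 + X$
$L{\left(b,P \right)} = P b$
$k{\left(r \right)} = \frac{11}{3}$ ($k{\left(r \right)} = 4 + \frac{1}{3} \left(-1\right) = 4 - \frac{1}{3} = \frac{11}{3}$)
$f{\left(C,Q \right)} = \frac{11}{3}$
$c{\left(E \right)} = \frac{1}{336}$
$c{\left(f{\left(\left(6 - 2\right) \left(-5\right) + L{\left(4,1 \right)},v{\left(0 \right)} \right)} \right)} - 464523 = \frac{1}{336} - 464523 = - \frac{156079727}{336}$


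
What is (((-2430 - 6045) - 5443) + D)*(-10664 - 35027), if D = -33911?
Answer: 2185354839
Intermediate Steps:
(((-2430 - 6045) - 5443) + D)*(-10664 - 35027) = (((-2430 - 6045) - 5443) - 33911)*(-10664 - 35027) = ((-8475 - 5443) - 33911)*(-45691) = (-13918 - 33911)*(-45691) = -47829*(-45691) = 2185354839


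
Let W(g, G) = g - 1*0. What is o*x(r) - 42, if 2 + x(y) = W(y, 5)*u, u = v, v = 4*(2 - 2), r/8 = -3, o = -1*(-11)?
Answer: -64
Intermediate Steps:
o = 11
r = -24 (r = 8*(-3) = -24)
W(g, G) = g (W(g, G) = g + 0 = g)
v = 0 (v = 4*0 = 0)
u = 0
x(y) = -2 (x(y) = -2 + y*0 = -2 + 0 = -2)
o*x(r) - 42 = 11*(-2) - 42 = -22 - 42 = -64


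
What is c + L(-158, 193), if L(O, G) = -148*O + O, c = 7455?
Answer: 30681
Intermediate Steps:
L(O, G) = -147*O
c + L(-158, 193) = 7455 - 147*(-158) = 7455 + 23226 = 30681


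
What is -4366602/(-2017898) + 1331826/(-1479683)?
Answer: 1886848862709/1492924683167 ≈ 1.2639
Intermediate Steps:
-4366602/(-2017898) + 1331826/(-1479683) = -4366602*(-1/2017898) + 1331826*(-1/1479683) = 2183301/1008949 - 1331826/1479683 = 1886848862709/1492924683167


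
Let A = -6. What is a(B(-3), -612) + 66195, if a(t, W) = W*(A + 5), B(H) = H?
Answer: 66807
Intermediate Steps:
a(t, W) = -W (a(t, W) = W*(-6 + 5) = W*(-1) = -W)
a(B(-3), -612) + 66195 = -1*(-612) + 66195 = 612 + 66195 = 66807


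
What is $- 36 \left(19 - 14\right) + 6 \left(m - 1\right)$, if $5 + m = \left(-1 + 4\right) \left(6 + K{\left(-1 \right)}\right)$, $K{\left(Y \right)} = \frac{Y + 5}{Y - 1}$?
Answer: $-144$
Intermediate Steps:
$K{\left(Y \right)} = \frac{5 + Y}{-1 + Y}$
$m = 7$ ($m = -5 + \left(-1 + 4\right) \left(6 + \frac{5 - 1}{-1 - 1}\right) = -5 + 3 \left(6 + \frac{1}{-2} \cdot 4\right) = -5 + 3 \left(6 - 2\right) = -5 + 3 \cdot 4 = -5 + 12 = 7$)
$- 36 \left(19 - 14\right) + 6 \left(m - 1\right) = - 36 \left(19 - 14\right) + 6 \left(7 - 1\right) = \left(-36\right) 5 + 6 \cdot 6 = -180 + 36 = -144$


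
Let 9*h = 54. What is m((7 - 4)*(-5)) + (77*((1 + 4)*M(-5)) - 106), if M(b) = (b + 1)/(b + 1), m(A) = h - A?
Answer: 300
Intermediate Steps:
h = 6 (h = (⅑)*54 = 6)
m(A) = 6 - A
M(b) = 1 (M(b) = (1 + b)/(1 + b) = 1)
m((7 - 4)*(-5)) + (77*((1 + 4)*M(-5)) - 106) = (6 - (7 - 4)*(-5)) + (77*((1 + 4)*1) - 106) = (6 - 3*(-5)) + (77*(5*1) - 106) = (6 - 1*(-15)) + (77*5 - 106) = (6 + 15) + (385 - 106) = 21 + 279 = 300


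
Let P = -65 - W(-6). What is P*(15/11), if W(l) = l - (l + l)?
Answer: -1065/11 ≈ -96.818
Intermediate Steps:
W(l) = -l (W(l) = l - 2*l = -l)
P = -71 (P = -65 - (-1)*(-6) = -65 - 1*6 = -65 - 6 = -71)
P*(15/11) = -1065/11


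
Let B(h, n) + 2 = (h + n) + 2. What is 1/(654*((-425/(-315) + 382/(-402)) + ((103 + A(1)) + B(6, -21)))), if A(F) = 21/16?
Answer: 11256/660404077 ≈ 1.7044e-5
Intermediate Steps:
B(h, n) = h + n (B(h, n) = -2 + ((h + n) + 2) = -2 + (2 + h + n) = h + n)
A(F) = 21/16 (A(F) = 21*(1/16) = 21/16)
1/(654*((-425/(-315) + 382/(-402)) + ((103 + A(1)) + B(6, -21)))) = 1/(654*((-425/(-315) + 382/(-402)) + ((103 + 21/16) + (6 - 21)))) = 1/(654*((-425*(-1/315) + 382*(-1/402)) + (1669/16 - 15))) = 1/(654*((85/63 - 191/201) + 1429/16)) = 1/(654*(1684/4221 + 1429/16)) = 1/(654*(6058753/67536)) = 1/(660404077/11256) = 11256/660404077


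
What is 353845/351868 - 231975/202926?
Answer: -1636704805/11900527628 ≈ -0.13753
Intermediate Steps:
353845/351868 - 231975/202926 = 353845*(1/351868) - 231975*1/202926 = 353845/351868 - 77325/67642 = -1636704805/11900527628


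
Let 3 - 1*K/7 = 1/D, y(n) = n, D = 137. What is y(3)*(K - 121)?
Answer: -41121/137 ≈ -300.15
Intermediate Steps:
K = 2870/137 (K = 21 - 7/137 = 2870/137 ≈ 20.949)
y(3)*(K - 121) = 3*(2870/137 - 121) = 3*(-13707/137) = -41121/137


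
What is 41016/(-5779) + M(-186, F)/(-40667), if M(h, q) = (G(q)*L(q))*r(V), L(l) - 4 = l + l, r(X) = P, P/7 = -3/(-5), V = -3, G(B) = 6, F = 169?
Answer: -8589017028/1175072965 ≈ -7.3093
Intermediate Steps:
P = 21/5 (P = 7*(-3/(-5)) = 7*(-3*(-⅕)) = 7*(⅗) = 21/5 ≈ 4.2000)
r(X) = 21/5
L(l) = 4 + 2*l (L(l) = 4 + (l + l) = 4 + 2*l)
M(h, q) = 504/5 + 252*q/5 (M(h, q) = (6*(4 + 2*q))*(21/5) = (24 + 12*q)*(21/5) = 504/5 + 252*q/5)
41016/(-5779) + M(-186, F)/(-40667) = 41016/(-5779) + (504/5 + (252/5)*169)/(-40667) = 41016*(-1/5779) + (504/5 + 42588/5)*(-1/40667) = -41016/5779 + (43092/5)*(-1/40667) = -41016/5779 - 43092/203335 = -8589017028/1175072965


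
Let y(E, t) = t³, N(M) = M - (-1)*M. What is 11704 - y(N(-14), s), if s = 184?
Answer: -6217800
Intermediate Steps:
N(M) = 2*M (N(M) = M + M = 2*M)
11704 - y(N(-14), s) = 11704 - 1*184³ = 11704 - 1*6229504 = 11704 - 6229504 = -6217800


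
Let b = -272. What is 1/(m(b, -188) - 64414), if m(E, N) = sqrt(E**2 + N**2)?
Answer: -32207/2074527034 - sqrt(6833)/1037263517 ≈ -1.5605e-5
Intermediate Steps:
1/(m(b, -188) - 64414) = 1/(sqrt((-272)**2 + (-188)**2) - 64414) = 1/(sqrt(73984 + 35344) - 64414) = 1/(sqrt(109328) - 64414) = 1/(4*sqrt(6833) - 64414) = 1/(-64414 + 4*sqrt(6833))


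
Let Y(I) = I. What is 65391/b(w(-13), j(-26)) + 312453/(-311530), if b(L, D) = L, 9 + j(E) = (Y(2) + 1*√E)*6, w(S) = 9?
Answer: 6789482051/934590 ≈ 7264.7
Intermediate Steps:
j(E) = 3 + 6*√E (j(E) = -9 + (2 + 1*√E)*6 = -9 + (2 + √E)*6 = -9 + (12 + 6*√E) = 3 + 6*√E)
65391/b(w(-13), j(-26)) + 312453/(-311530) = 65391/9 + 312453/(-311530) = 65391*(⅑) + 312453*(-1/311530) = 21797/3 - 312453/311530 = 6789482051/934590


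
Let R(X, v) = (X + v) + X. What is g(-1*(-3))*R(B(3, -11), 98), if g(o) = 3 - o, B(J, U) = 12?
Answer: 0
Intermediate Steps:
R(X, v) = v + 2*X
g(-1*(-3))*R(B(3, -11), 98) = (3 - (-1)*(-3))*(98 + 2*12) = (3 - 1*3)*(98 + 24) = (3 - 3)*122 = 0*122 = 0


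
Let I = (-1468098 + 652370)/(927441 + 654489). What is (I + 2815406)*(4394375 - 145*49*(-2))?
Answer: 1963484300375435942/158193 ≈ 1.2412e+13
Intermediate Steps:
I = -407864/790965 (I = -815728/1581930 = -815728*1/1581930 = -407864/790965 ≈ -0.51565)
(I + 2815406)*(4394375 - 145*49*(-2)) = (-407864/790965 + 2815406)*(4394375 - 145*49*(-2)) = 2226887198926*(4394375 - 7105*(-2))/790965 = 2226887198926*(4394375 + 14210)/790965 = (2226887198926/790965)*4408585 = 1963484300375435942/158193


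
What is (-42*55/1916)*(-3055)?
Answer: 3528525/958 ≈ 3683.2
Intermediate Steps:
(-42*55/1916)*(-3055) = -2310*1/1916*(-3055) = -1155/958*(-3055) = 3528525/958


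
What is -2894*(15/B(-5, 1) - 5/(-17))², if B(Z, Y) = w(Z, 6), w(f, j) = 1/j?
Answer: -6818915150/289 ≈ -2.3595e+7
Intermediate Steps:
B(Z, Y) = ⅙ (B(Z, Y) = 1/6 = ⅙)
-2894*(15/B(-5, 1) - 5/(-17))² = -2894*(15/(⅙) - 5/(-17))² = -2894*(15*6 - 5*(-1/17))² = -2894*(90 + 5/17)² = -2894*(1535/17)² = -2894*2356225/289 = -6818915150/289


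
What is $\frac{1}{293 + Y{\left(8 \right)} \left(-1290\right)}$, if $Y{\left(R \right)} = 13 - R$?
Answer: $- \frac{1}{6157} \approx -0.00016242$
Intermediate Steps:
$\frac{1}{293 + Y{\left(8 \right)} \left(-1290\right)} = \frac{1}{293 + \left(13 - 8\right) \left(-1290\right)} = \frac{1}{293 + 5 \left(-1290\right)} = \frac{1}{293 - 6450} = \frac{1}{-6157} = - \frac{1}{6157}$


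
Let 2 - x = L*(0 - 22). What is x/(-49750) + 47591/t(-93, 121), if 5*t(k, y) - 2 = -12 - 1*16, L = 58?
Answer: -5919147239/646750 ≈ -9152.1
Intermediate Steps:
t(k, y) = -26/5 (t(k, y) = ⅖ + (-12 - 1*16)/5 = ⅖ + (-12 - 16)/5 = ⅖ + (⅕)*(-28) = ⅖ - 28/5 = -26/5)
x = 1278 (x = 2 - 58*(0 - 22) = 2 - 58*(-22) = 2 - 1*(-1276) = 2 + 1276 = 1278)
x/(-49750) + 47591/t(-93, 121) = 1278/(-49750) + 47591/(-26/5) = 1278*(-1/49750) + 47591*(-5/26) = -639/24875 - 237955/26 = -5919147239/646750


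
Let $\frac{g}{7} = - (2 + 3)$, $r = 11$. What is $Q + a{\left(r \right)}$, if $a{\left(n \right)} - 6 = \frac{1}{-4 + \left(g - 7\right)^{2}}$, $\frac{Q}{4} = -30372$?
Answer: $- \frac{213808319}{1760} \approx -1.2148 \cdot 10^{5}$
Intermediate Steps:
$g = -35$ ($g = 7 \left(- (2 + 3)\right) = 7 \left(\left(-1\right) 5\right) = 7 \left(-5\right) = -35$)
$Q = -121488$ ($Q = 4 \left(-30372\right) = -121488$)
$a{\left(n \right)} = \frac{10561}{1760}$ ($a{\left(n \right)} = 6 + \frac{1}{-4 + \left(-35 - 7\right)^{2}} = 6 + \frac{1}{-4 + \left(-42\right)^{2}} = 6 + \frac{1}{-4 + 1764} = 6 + \frac{1}{1760} = \frac{10561}{1760}$)
$Q + a{\left(r \right)} = -121488 + \frac{10561}{1760} = - \frac{213808319}{1760}$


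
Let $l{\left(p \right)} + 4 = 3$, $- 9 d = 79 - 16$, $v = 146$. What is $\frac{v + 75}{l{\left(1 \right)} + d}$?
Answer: $- \frac{221}{8} \approx -27.625$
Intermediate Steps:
$d = -7$ ($d = - \frac{79 - 16}{9} = \left(- \frac{1}{9}\right) 63 = -7$)
$l{\left(p \right)} = -1$ ($l{\left(p \right)} = -4 + 3 = -1$)
$\frac{v + 75}{l{\left(1 \right)} + d} = \frac{146 + 75}{-1 - 7} = \frac{221}{-8} = 221 \left(- \frac{1}{8}\right) = - \frac{221}{8}$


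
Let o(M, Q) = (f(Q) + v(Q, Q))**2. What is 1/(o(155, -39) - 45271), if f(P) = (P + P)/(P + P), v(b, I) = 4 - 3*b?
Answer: -1/30387 ≈ -3.2909e-5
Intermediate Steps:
f(P) = 1 (f(P) = (2*P)/((2*P)) = (2*P)*(1/(2*P)) = 1)
o(M, Q) = (5 - 3*Q)**2 (o(M, Q) = (1 + (4 - 3*Q))**2 = (5 - 3*Q)**2)
1/(o(155, -39) - 45271) = 1/((-5 + 3*(-39))**2 - 45271) = 1/((-5 - 117)**2 - 45271) = 1/((-122)**2 - 45271) = 1/(14884 - 45271) = 1/(-30387) = -1/30387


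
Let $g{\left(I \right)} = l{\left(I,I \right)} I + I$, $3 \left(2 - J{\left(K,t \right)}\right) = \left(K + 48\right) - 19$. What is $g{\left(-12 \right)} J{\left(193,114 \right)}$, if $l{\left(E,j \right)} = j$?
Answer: $-9504$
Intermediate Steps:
$J{\left(K,t \right)} = - \frac{23}{3} - \frac{K}{3}$ ($J{\left(K,t \right)} = 2 - \frac{\left(K + 48\right) - 19}{3} = 2 - \frac{\left(48 + K\right) - 19}{3} = 2 - \frac{29 + K}{3} = 2 - \left(\frac{29}{3} + \frac{K}{3}\right) = - \frac{23}{3} - \frac{K}{3}$)
$g{\left(I \right)} = I + I^{2}$ ($g{\left(I \right)} = I I + I = I^{2} + I = I + I^{2}$)
$g{\left(-12 \right)} J{\left(193,114 \right)} = - 12 \left(1 - 12\right) \left(- \frac{23}{3} - \frac{193}{3}\right) = \left(-12\right) \left(-11\right) \left(- \frac{23}{3} - \frac{193}{3}\right) = 132 \left(-72\right) = -9504$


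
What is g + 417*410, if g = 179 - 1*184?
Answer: 170965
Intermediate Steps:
g = -5 (g = 179 - 184 = -5)
g + 417*410 = -5 + 417*410 = -5 + 170970 = 170965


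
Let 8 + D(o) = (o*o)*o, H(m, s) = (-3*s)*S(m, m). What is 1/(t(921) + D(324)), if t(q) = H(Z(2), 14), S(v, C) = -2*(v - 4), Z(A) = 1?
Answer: 1/34011964 ≈ 2.9401e-8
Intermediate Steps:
S(v, C) = 8 - 2*v (S(v, C) = -2*(-4 + v) = 8 - 2*v)
H(m, s) = -3*s*(8 - 2*m) (H(m, s) = (-3*s)*(8 - 2*m) = -3*s*(8 - 2*m))
D(o) = -8 + o³ (D(o) = -8 + (o*o)*o = -8 + o²*o = -8 + o³)
t(q) = -252 (t(q) = 6*14*(-4 + 1) = 6*14*(-3) = -252)
1/(t(921) + D(324)) = 1/(-252 + (-8 + 324³)) = 1/(-252 + (-8 + 34012224)) = 1/(-252 + 34012216) = 1/34011964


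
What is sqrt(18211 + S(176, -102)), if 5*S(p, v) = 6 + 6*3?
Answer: sqrt(455395)/5 ≈ 134.97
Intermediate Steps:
S(p, v) = 24/5 (S(p, v) = (6 + 6*3)/5 = (6 + 18)/5 = (1/5)*24 = 24/5)
sqrt(18211 + S(176, -102)) = sqrt(18211 + 24/5) = sqrt(91079/5) = sqrt(455395)/5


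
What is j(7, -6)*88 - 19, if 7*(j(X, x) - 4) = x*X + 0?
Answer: -195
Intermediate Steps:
j(X, x) = 4 + X*x/7 (j(X, x) = 4 + (x*X + 0)/7 = 4 + (X*x + 0)/7 = 4 + (X*x)/7 = 4 + X*x/7)
j(7, -6)*88 - 19 = (4 + (⅐)*7*(-6))*88 - 19 = (4 - 6)*88 - 19 = -2*88 - 19 = -176 - 19 = -195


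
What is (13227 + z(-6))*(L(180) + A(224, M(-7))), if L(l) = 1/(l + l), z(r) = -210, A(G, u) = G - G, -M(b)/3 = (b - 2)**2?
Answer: 4339/120 ≈ 36.158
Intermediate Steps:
M(b) = -3*(-2 + b)**2 (M(b) = -3*(b - 2)**2 = -3*(-2 + b)**2)
A(G, u) = 0
L(l) = 1/(2*l)
(13227 + z(-6))*(L(180) + A(224, M(-7))) = (13227 - 210)*((1/2)/180 + 0) = 13017*((1/2)*(1/180) + 0) = 13017*(1/360 + 0) = 13017*(1/360) = 4339/120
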